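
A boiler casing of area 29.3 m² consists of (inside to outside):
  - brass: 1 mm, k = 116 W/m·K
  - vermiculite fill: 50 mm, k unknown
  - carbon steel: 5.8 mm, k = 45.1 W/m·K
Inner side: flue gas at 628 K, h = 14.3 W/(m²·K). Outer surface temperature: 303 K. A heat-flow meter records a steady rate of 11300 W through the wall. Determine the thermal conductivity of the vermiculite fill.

Thermal resistances in series:
R_inner film = 1/(h_i·A) = 1/(14.3×29.3) = 0.002387 K/W
R_brass = L/(kA) = 0.001/(116×29.3) = 2.942×10^-7 K/W
R_carbon steel = L/(kA) = 0.0058/(45.1×29.3) = 4.389×10^-6 K/W
Sum of known resistances R_other = 0.002391 K/W
Total R = ΔT/Q = 325/11300 = 0.02876 K/W
R_vermiculite fill = R_total − R_other = 0.02637 K/W
k = L/(R·A) = 0.05/(0.02637×29.3)

k ≈ 0.0647 W/(m·K)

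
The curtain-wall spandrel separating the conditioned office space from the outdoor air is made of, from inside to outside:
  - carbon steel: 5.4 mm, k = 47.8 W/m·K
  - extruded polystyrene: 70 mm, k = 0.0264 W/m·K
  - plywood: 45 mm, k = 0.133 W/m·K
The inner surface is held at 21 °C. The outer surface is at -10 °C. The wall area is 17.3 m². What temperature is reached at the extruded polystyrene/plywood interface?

T ≈ -6.49 °C

Treating each layer as a thermal resistance in series:
R_carbon steel = L/(kA) = 0.0054/(47.8×17.3) = 6.53×10^-6 K/W
R_extruded polystyrene = L/(kA) = 0.07/(0.0264×17.3) = 0.1533 K/W
R_plywood = L/(kA) = 0.045/(0.133×17.3) = 0.01956 K/W
R_total = 0.1728 K/W;  Q = ΔT/R_total = 31/0.1728 = 179.4 W
T_interface = T_inner − Q·ΣR(inner→interface) = 21 − 179×0.1533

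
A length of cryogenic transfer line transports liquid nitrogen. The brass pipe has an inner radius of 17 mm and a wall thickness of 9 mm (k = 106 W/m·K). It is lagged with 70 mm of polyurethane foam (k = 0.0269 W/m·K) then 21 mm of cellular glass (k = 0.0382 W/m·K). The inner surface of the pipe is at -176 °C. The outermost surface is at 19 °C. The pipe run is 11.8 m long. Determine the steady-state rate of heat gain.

Q ≈ 269 W

Radial resistances (cylindrical: R_cond = ln(r_o/r_i)/(2πkL), R_conv = 1/(h·2πrL)):
R_brass pipe wall = ln(26/17)/(2π×106×11.8) = 5.406×10^-5 K/W
R_polyurethane foam = ln(96/26)/(2π×0.0269×11.8) = 0.655 K/W
R_cellular glass = ln(117/96)/(2π×0.0382×11.8) = 0.06985 K/W
R_total = 0.7249 K/W
Q = ΔT/R_total = 195/0.7249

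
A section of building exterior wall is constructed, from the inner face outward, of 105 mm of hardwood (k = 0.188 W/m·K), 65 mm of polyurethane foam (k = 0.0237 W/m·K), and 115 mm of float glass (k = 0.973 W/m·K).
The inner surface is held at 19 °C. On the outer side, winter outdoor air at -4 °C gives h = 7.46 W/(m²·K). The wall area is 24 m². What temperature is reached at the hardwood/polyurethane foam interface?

T ≈ 15.4 °C

Treating each layer as a thermal resistance in series:
R_hardwood = L/(kA) = 0.105/(0.188×24) = 0.02327 K/W
R_polyurethane foam = L/(kA) = 0.065/(0.0237×24) = 0.1143 K/W
R_float glass = L/(kA) = 0.115/(0.973×24) = 0.004925 K/W
R_outer film = 1/(h_o·A) = 1/(7.46×24) = 0.005585 K/W
R_total = 0.1481 K/W;  Q = ΔT/R_total = 23/0.1481 = 155.3 W
T_interface = T_inner − Q·ΣR(inner→interface) = 19 − 155×0.02327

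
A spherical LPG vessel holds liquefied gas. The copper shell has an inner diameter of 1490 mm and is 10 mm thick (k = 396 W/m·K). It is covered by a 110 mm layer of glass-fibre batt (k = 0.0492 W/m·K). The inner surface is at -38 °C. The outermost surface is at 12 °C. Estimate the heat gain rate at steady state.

Q ≈ 184 W

Radial (spherical) resistances in series:
R_copper shell = (1/0.745 − 1/0.755)/(4π×396) = 3.573×10^-6 K/W
R_glass-fibre batt = (1/0.755 − 1/0.865)/(4π×0.0492) = 0.2724 K/W
R_total = 0.2724 K/W
Q = ΔT/R_total = 50/0.2724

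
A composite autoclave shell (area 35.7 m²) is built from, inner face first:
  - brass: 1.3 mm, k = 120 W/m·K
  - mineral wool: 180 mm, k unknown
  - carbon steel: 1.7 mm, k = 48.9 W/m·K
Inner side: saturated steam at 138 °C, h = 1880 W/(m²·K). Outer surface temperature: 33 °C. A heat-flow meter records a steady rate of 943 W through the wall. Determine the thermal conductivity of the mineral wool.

k ≈ 0.0453 W/(m·K)

Using the resistance-network approach (series):
R_inner film = 1/(h_i·A) = 1/(1880×35.7) = 1.49×10^-5 K/W
R_brass = L/(kA) = 0.0013/(120×35.7) = 3.035×10^-7 K/W
R_carbon steel = L/(kA) = 0.0017/(48.9×35.7) = 9.738×10^-7 K/W
Sum of known resistances R_other = 1.618×10^-5 K/W
Total R = ΔT/Q = 105/943 = 0.1113 K/W
R_mineral wool = R_total − R_other = 0.1113 K/W
k = L/(R·A) = 0.18/(0.1113×35.7)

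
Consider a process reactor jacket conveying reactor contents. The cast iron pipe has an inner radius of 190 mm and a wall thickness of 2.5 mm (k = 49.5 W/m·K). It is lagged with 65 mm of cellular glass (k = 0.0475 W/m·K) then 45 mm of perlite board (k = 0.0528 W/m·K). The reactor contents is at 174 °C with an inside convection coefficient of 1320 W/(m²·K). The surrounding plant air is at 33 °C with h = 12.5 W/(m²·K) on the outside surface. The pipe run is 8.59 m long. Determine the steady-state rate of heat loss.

Per-layer cylindrical resistances, series-summed:
R_inner film = 1/(h_i·2πr₁L) = 1/(1320×2π×0.19×8.59) = 7.388×10^-5 K/W
R_cast iron pipe wall = ln(192.5/190)/(2π×49.5×8.59) = 4.893×10^-6 K/W
R_cellular glass = ln(257.5/192.5)/(2π×0.0475×8.59) = 0.1135 K/W
R_perlite board = ln(302.5/257.5)/(2π×0.0528×8.59) = 0.05652 K/W
R_outer film = 1/(h_o·2πr_oL) = 1/(12.5×2π×0.3025×8.59) = 0.0049 K/W
R_total = 0.175 K/W
Q = ΔT/R_total = 141/0.175

Q ≈ 806 W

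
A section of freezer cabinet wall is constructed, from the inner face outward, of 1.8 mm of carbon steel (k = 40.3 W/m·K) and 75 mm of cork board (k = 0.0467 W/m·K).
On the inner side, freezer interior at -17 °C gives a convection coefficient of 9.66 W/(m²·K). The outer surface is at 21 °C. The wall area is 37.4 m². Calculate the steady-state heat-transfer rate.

Q ≈ 831 W

Treating each layer as a thermal resistance in series:
R_inner film = 1/(h_i·A) = 1/(9.66×37.4) = 0.002768 K/W
R_carbon steel = L/(kA) = 0.0018/(40.3×37.4) = 1.194×10^-6 K/W
R_cork board = L/(kA) = 0.075/(0.0467×37.4) = 0.04294 K/W
R_total = 0.04571 K/W
Q = ΔT / R_total = 38 / 0.04571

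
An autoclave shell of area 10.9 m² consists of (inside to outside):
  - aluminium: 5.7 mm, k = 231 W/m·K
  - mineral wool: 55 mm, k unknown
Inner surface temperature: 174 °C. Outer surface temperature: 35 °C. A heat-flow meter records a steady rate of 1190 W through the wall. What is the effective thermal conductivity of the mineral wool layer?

Series thermal resistances:
R_aluminium = L/(kA) = 0.0057/(231×10.9) = 2.264×10^-6 K/W
Sum of known resistances R_other = 2.264×10^-6 K/W
Total R = ΔT/Q = 139/1190 = 0.1168 K/W
R_mineral wool = R_total − R_other = 0.1168 K/W
k = L/(R·A) = 0.055/(0.1168×10.9)

k ≈ 0.0432 W/(m·K)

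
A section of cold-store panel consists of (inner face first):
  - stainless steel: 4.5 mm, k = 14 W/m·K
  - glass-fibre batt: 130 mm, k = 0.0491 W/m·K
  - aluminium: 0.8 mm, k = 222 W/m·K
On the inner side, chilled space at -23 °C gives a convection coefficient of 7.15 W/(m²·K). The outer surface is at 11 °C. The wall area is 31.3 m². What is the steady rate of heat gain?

Using the resistance-network approach (series):
R_inner film = 1/(h_i·A) = 1/(7.15×31.3) = 0.004468 K/W
R_stainless steel = L/(kA) = 0.0045/(14×31.3) = 1.027×10^-5 K/W
R_glass-fibre batt = L/(kA) = 0.13/(0.0491×31.3) = 0.08459 K/W
R_aluminium = L/(kA) = 0.0008/(222×31.3) = 1.151×10^-7 K/W
R_total = 0.08907 K/W
Q = ΔT / R_total = 34 / 0.08907

Q ≈ 382 W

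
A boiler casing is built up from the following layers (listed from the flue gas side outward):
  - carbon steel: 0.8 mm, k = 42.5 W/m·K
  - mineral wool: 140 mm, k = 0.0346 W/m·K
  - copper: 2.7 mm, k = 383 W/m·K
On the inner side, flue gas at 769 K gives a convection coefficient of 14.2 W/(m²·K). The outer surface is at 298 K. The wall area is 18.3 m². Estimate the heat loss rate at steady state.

Thermal resistances in series:
R_inner film = 1/(h_i·A) = 1/(14.2×18.3) = 0.003848 K/W
R_carbon steel = L/(kA) = 0.0008/(42.5×18.3) = 1.029×10^-6 K/W
R_mineral wool = L/(kA) = 0.14/(0.0346×18.3) = 0.2211 K/W
R_copper = L/(kA) = 0.0027/(383×18.3) = 3.852×10^-7 K/W
R_total = 0.225 K/W
Q = ΔT / R_total = 471 / 0.225

Q ≈ 2090 W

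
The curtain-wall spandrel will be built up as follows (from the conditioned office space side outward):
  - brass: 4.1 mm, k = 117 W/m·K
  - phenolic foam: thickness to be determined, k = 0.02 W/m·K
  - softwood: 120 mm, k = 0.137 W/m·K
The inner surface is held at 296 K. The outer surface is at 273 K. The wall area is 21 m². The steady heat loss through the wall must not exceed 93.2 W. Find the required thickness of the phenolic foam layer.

L ≈ 86.1 mm

Model the wall as resistances in series:
R_brass = L/(kA) = 0.0041/(117×21) = 1.669×10^-6 K/W
R_softwood = L/(kA) = 0.12/(0.137×21) = 0.04171 K/W
Sum of the known resistances R_other = 0.04171 K/W
Required total resistance R_tot = ΔT/Q_allow = 23/93.2 = 0.2468 K/W
R_phenolic foam = R_tot − R_other = 0.2051 K/W
L = R·k·A = 0.2051×0.02×21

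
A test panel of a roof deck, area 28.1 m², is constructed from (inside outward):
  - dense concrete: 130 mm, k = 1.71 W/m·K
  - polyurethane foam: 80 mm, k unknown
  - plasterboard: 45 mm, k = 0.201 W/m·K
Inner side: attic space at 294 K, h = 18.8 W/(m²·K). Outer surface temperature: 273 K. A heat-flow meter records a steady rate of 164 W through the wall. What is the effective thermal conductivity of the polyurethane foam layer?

Thermal resistances in series:
R_inner film = 1/(h_i·A) = 1/(18.8×28.1) = 0.001893 K/W
R_dense concrete = L/(kA) = 0.13/(1.71×28.1) = 0.002705 K/W
R_plasterboard = L/(kA) = 0.045/(0.201×28.1) = 0.007967 K/W
Sum of known resistances R_other = 0.01257 K/W
Total R = ΔT/Q = 21/164 = 0.128 K/W
R_polyurethane foam = R_total − R_other = 0.1155 K/W
k = L/(R·A) = 0.08/(0.1155×28.1)

k ≈ 0.0247 W/(m·K)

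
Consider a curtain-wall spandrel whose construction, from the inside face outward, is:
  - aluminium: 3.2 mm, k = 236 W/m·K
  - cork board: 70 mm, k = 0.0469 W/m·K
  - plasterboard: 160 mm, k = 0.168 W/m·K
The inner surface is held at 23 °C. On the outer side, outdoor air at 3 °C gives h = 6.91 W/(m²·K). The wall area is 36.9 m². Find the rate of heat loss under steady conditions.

Using the resistance-network approach (series):
R_aluminium = L/(kA) = 0.0032/(236×36.9) = 3.675×10^-7 K/W
R_cork board = L/(kA) = 0.07/(0.0469×36.9) = 0.04045 K/W
R_plasterboard = L/(kA) = 0.16/(0.168×36.9) = 0.02581 K/W
R_outer film = 1/(h_o·A) = 1/(6.91×36.9) = 0.003922 K/W
R_total = 0.07018 K/W
Q = ΔT / R_total = 20 / 0.07018

Q ≈ 285 W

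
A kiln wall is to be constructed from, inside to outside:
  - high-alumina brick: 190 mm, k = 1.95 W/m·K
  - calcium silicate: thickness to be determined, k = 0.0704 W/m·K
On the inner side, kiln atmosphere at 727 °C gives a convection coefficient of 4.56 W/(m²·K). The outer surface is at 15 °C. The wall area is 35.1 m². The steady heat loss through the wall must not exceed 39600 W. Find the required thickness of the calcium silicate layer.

Treating each layer as a thermal resistance in series:
R_inner film = 1/(h_i·A) = 1/(4.56×35.1) = 0.006248 K/W
R_high-alumina brick = L/(kA) = 0.19/(1.95×35.1) = 0.002776 K/W
Sum of the known resistances R_other = 0.009024 K/W
Required total resistance R_tot = ΔT/Q_allow = 712/39600 = 0.01798 K/W
R_calcium silicate = R_tot − R_other = 0.008956 K/W
L = R·k·A = 0.008956×0.0704×35.1

L ≈ 22.1 mm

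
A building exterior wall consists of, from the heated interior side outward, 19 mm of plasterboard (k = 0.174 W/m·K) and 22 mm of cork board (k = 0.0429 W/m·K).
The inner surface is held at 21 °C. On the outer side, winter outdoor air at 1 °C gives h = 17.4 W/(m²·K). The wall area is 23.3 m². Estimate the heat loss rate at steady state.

Model the wall as resistances in series:
R_plasterboard = L/(kA) = 0.019/(0.174×23.3) = 0.004686 K/W
R_cork board = L/(kA) = 0.022/(0.0429×23.3) = 0.02201 K/W
R_outer film = 1/(h_o·A) = 1/(17.4×23.3) = 0.002467 K/W
R_total = 0.02916 K/W
Q = ΔT / R_total = 20 / 0.02916

Q ≈ 686 W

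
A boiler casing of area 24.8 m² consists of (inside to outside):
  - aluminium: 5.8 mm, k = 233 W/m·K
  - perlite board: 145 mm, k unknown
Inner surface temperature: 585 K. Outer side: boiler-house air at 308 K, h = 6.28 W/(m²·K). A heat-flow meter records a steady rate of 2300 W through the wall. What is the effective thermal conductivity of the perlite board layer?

k ≈ 0.0513 W/(m·K)

Thermal resistances in series:
R_aluminium = L/(kA) = 0.0058/(233×24.8) = 1.004×10^-6 K/W
R_outer film = 1/(h_o·A) = 1/(6.28×24.8) = 0.006421 K/W
Sum of known resistances R_other = 0.006422 K/W
Total R = ΔT/Q = 277/2300 = 0.1204 K/W
R_perlite board = R_total − R_other = 0.114 K/W
k = L/(R·A) = 0.145/(0.114×24.8)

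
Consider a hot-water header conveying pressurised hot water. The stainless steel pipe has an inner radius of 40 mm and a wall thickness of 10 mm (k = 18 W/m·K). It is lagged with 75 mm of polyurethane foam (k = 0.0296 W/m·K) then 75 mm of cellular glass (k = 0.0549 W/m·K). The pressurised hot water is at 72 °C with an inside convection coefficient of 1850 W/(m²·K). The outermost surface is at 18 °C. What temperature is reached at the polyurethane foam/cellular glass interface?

Treating each annulus and film as a series resistance:
R_inner film = 1/(h_i·2πr₁L) = 1/(1850×2π×0.04×1) = 0.002151 K/W
R_stainless steel pipe wall = ln(50/40)/(2π×18×1) = 0.001973 K/W
R_polyurethane foam = ln(125/50)/(2π×0.0296×1) = 4.927 K/W
R_cellular glass = ln(200/125)/(2π×0.0549×1) = 1.363 K/W
R_total = 6.293 K/W
Q = ΔT/R_total = 54/6.293
Q = 8.58 W/m
T_interface = T_inner − Q·ΣR(inner→interface) = 72 − 8.58×4.931

T ≈ 29.7 °C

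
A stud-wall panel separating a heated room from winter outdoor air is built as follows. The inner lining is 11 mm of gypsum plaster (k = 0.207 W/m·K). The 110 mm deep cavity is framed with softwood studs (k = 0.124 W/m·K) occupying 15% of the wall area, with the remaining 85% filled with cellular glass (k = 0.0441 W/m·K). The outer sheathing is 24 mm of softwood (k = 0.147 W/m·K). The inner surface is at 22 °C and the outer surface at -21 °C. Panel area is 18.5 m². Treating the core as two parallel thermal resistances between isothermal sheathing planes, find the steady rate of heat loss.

Sheathing layers in series; stud and cavity paths in parallel between them.
R_inner = 0.011/(0.207×18.5) = 0.002872 K/W
R_stud  = 0.11/(0.124×0.15×18.5) = 0.3197 K/W
R_cav   = 0.11/(0.0441×0.85×18.5) = 0.1586 K/W
1/R_core = 1/R_stud + 1/R_cav → R_core = 0.106 K/W
R_outer = 0.024/(0.147×18.5) = 0.008825 K/W
R_total = 0.1177 K/W
Q = ΔT/R_total = 43/0.1177

Q ≈ 365 W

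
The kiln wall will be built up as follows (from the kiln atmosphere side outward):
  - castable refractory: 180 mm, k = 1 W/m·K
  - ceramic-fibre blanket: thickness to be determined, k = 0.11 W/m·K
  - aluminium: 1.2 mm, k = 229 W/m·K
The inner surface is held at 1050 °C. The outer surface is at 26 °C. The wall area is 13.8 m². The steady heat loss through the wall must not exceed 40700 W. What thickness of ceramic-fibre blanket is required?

L ≈ 18.4 mm

Using the resistance-network approach (series):
R_castable refractory = L/(kA) = 0.18/(1×13.8) = 0.01304 K/W
R_aluminium = L/(kA) = 0.0012/(229×13.8) = 3.797×10^-7 K/W
Sum of the known resistances R_other = 0.01304 K/W
Required total resistance R_tot = ΔT/Q_allow = 1024/40700 = 0.02516 K/W
R_ceramic-fibre blanket = R_tot − R_other = 0.01212 K/W
L = R·k·A = 0.01212×0.11×13.8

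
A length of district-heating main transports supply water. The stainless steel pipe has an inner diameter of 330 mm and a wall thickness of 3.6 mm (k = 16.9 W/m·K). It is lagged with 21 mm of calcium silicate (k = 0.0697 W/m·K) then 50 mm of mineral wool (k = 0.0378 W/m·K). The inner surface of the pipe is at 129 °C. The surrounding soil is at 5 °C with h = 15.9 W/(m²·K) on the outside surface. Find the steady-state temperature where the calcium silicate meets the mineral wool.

Cylindrical conduction, so R = ln(r₂/r₁)/(2πkL) per layer, in series:
R_stainless steel pipe wall = ln(168.6/165)/(2π×16.9×1) = 2.033×10^-4 K/W
R_calcium silicate = ln(189.6/168.6)/(2π×0.0697×1) = 0.268 K/W
R_mineral wool = ln(239.6/189.6)/(2π×0.0378×1) = 0.9855 K/W
R_outer film = 1/(h_o·2πr_oL) = 1/(15.9×2π×0.2396×1) = 0.04178 K/W
R_total = 1.295 K/W
Q = ΔT/R_total = 124/1.295
Q = 95.7 W/m
T_interface = T_inner − Q·ΣR(inner→interface) = 129 − 95.7×0.2682

T ≈ 103 °C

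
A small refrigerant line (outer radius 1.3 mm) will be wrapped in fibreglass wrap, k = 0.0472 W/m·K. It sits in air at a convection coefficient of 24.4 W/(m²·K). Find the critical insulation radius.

For a cylinder r_cr = k/h = 0.0472/24.4
r_cr = 1.93 mm; since the bare radius (1.3 mm) is below r_cr, adding a thin layer of insulation will *increase* heat loss.

r_cr ≈ 1.93 mm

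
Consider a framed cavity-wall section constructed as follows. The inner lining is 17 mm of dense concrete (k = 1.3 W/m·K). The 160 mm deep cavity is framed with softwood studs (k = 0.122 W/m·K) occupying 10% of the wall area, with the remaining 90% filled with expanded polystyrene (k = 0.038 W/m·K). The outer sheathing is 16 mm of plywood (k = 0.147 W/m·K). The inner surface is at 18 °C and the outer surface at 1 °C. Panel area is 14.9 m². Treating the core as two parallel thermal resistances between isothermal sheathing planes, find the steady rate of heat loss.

Q ≈ 70.9 W

Sheathing layers in series; stud and cavity paths in parallel between them.
R_inner = 0.017/(1.3×14.9) = 8.776×10^-4 K/W
R_stud  = 0.16/(0.122×0.1×14.9) = 0.8802 K/W
R_cav   = 0.16/(0.038×0.9×14.9) = 0.314 K/W
1/R_core = 1/R_stud + 1/R_cav → R_core = 0.2314 K/W
R_outer = 0.016/(0.147×14.9) = 0.007305 K/W
R_total = 0.2396 K/W
Q = ΔT/R_total = 17/0.2396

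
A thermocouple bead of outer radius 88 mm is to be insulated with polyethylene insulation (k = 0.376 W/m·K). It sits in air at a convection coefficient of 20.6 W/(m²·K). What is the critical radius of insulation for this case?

For a sphere r_cr = 2k/h = 2×0.376/20.6
r_cr = 36.5 mm; since the bare radius (88 mm) is above r_cr, any added insulation will reduce heat loss.

r_cr ≈ 36.5 mm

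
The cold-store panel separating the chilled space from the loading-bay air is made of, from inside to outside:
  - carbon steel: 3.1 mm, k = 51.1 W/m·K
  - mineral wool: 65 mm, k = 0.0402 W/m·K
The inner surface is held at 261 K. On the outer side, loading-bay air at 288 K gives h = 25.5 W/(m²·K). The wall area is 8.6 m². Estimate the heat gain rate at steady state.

Treating each layer as a thermal resistance in series:
R_carbon steel = L/(kA) = 0.0031/(51.1×8.6) = 7.054×10^-6 K/W
R_mineral wool = L/(kA) = 0.065/(0.0402×8.6) = 0.188 K/W
R_outer film = 1/(h_o·A) = 1/(25.5×8.6) = 0.00456 K/W
R_total = 0.1926 K/W
Q = ΔT / R_total = 27 / 0.1926

Q ≈ 140 W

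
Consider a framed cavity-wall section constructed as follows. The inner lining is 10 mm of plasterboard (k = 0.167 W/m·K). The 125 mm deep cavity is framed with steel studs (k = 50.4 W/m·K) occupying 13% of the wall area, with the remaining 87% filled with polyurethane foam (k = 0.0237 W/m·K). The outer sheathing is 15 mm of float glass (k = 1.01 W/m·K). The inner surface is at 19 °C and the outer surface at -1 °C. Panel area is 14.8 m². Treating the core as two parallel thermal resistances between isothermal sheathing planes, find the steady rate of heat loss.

Sheathing layers in series; stud and cavity paths in parallel between them.
R_inner = 0.01/(0.167×14.8) = 0.004046 K/W
R_stud  = 0.125/(50.4×0.13×14.8) = 0.001289 K/W
R_cav   = 0.125/(0.0237×0.87×14.8) = 0.4096 K/W
1/R_core = 1/R_stud + 1/R_cav → R_core = 0.001285 K/W
R_outer = 0.015/(1.01×14.8) = 0.001003 K/W
R_total = 0.006334 K/W
Q = ΔT/R_total = 20/0.006334

Q ≈ 3160 W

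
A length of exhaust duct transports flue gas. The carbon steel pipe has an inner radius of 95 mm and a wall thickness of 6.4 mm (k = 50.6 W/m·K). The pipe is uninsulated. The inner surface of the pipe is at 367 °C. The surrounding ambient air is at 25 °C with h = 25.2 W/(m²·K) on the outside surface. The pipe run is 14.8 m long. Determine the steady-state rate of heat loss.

Q ≈ 81000 W

Radial resistances (cylindrical: R_cond = ln(r_o/r_i)/(2πkL), R_conv = 1/(h·2πrL)):
R_carbon steel pipe wall = ln(101.4/95)/(2π×50.6×14.8) = 1.386×10^-5 K/W
R_outer film = 1/(h_o·2πr_oL) = 1/(25.2×2π×0.1014×14.8) = 0.004208 K/W
R_total = 0.004222 K/W
Q = ΔT/R_total = 342/0.004222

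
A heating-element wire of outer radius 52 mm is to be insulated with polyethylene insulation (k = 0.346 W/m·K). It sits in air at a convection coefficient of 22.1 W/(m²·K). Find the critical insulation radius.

For a cylinder r_cr = k/h = 0.346/22.1
r_cr = 15.7 mm; since the bare radius (52 mm) is above r_cr, any added insulation will reduce heat loss.

r_cr ≈ 15.7 mm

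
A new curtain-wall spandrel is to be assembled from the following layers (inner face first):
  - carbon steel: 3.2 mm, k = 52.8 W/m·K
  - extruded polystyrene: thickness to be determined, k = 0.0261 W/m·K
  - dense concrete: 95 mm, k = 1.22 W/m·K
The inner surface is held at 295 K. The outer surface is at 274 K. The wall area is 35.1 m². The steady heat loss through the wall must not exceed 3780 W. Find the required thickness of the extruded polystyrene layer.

L ≈ 3.06 mm

Series thermal resistances:
R_carbon steel = L/(kA) = 0.0032/(52.8×35.1) = 1.727×10^-6 K/W
R_dense concrete = L/(kA) = 0.095/(1.22×35.1) = 0.002218 K/W
Sum of the known resistances R_other = 0.00222 K/W
Required total resistance R_tot = ΔT/Q_allow = 21/3780 = 0.005556 K/W
R_extruded polystyrene = R_tot − R_other = 0.003335 K/W
L = R·k·A = 0.003335×0.0261×35.1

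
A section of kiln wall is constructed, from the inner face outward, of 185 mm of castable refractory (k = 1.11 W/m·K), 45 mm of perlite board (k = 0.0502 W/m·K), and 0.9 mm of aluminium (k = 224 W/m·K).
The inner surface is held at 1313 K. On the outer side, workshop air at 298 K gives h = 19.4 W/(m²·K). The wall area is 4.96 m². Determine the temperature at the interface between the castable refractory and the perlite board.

T ≈ 1160 K

Thermal resistances in series:
R_castable refractory = L/(kA) = 0.185/(1.11×4.96) = 0.0336 K/W
R_perlite board = L/(kA) = 0.045/(0.0502×4.96) = 0.1807 K/W
R_aluminium = L/(kA) = 0.0009/(224×4.96) = 8.101×10^-7 K/W
R_outer film = 1/(h_o·A) = 1/(19.4×4.96) = 0.01039 K/W
R_total = 0.2247 K/W;  Q = ΔT/R_total = 1015/0.2247 = 4517 W
T_interface = T_inner − Q·ΣR(inner→interface) = 1313 − 4520×0.0336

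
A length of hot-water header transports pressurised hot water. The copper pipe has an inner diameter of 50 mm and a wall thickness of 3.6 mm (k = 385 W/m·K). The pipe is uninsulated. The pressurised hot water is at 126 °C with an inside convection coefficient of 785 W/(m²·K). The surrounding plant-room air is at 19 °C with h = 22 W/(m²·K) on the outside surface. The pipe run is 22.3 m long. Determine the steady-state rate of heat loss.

Radial resistances (cylindrical: R_cond = ln(r_o/r_i)/(2πkL), R_conv = 1/(h·2πrL)):
R_inner film = 1/(h_i·2πr₁L) = 1/(785×2π×0.025×22.3) = 3.637×10^-4 K/W
R_copper pipe wall = ln(28.6/25)/(2π×385×22.3) = 2.494×10^-6 K/W
R_outer film = 1/(h_o·2πr_oL) = 1/(22×2π×0.0286×22.3) = 0.01134 K/W
R_total = 0.01171 K/W
Q = ΔT/R_total = 107/0.01171

Q ≈ 9140 W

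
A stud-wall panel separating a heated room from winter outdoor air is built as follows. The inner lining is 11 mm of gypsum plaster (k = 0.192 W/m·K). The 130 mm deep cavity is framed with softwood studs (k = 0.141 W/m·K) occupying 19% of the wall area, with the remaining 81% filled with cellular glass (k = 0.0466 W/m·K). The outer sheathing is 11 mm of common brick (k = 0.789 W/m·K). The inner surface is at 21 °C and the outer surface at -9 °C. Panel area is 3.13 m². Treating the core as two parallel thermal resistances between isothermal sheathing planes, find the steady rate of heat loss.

Sheathing layers in series; stud and cavity paths in parallel between them.
R_inner = 0.011/(0.192×3.13) = 0.0183 K/W
R_stud  = 0.13/(0.141×0.19×3.13) = 1.55 K/W
R_cav   = 0.13/(0.0466×0.81×3.13) = 1.1 K/W
1/R_core = 1/R_stud + 1/R_cav → R_core = 0.6436 K/W
R_outer = 0.011/(0.789×3.13) = 0.004454 K/W
R_total = 0.6663 K/W
Q = ΔT/R_total = 30/0.6663

Q ≈ 45 W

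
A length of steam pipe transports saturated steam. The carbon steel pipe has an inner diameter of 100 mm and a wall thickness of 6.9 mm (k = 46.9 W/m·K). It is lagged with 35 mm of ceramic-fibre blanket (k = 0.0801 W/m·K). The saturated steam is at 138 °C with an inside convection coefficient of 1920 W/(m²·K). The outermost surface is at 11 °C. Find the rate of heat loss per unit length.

q′ ≈ 133 W/m

Per-layer cylindrical resistances, series-summed:
R_inner film = 1/(h_i·2πr₁L) = 1/(1920×2π×0.05×1) = 0.001658 K/W
R_carbon steel pipe wall = ln(56.9/50)/(2π×46.9×1) = 4.387×10^-4 K/W
R_ceramic-fibre blanket = ln(91.9/56.9)/(2π×0.0801×1) = 0.9526 K/W
R_total = 0.9547 K/W
Q = ΔT/R_total = 127/0.9547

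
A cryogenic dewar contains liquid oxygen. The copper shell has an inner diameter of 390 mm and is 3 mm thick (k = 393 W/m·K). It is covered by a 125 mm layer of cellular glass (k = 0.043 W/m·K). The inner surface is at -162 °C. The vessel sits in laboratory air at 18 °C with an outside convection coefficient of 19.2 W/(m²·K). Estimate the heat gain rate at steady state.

Q ≈ 49.2 W

Each spherical layer contributes R = (1/r_i − 1/r_o)/(4πk):
R_copper shell = (1/0.195 − 1/0.198)/(4π×393) = 1.573×10^-5 K/W
R_cellular glass = (1/0.198 − 1/0.323)/(4π×0.043) = 3.617 K/W
R_outer film = 1/(h·4πr_o²) = 1/(19.2×4π×0.323²) = 0.03973 K/W
R_total = 3.657 K/W
Q = ΔT/R_total = 180/3.657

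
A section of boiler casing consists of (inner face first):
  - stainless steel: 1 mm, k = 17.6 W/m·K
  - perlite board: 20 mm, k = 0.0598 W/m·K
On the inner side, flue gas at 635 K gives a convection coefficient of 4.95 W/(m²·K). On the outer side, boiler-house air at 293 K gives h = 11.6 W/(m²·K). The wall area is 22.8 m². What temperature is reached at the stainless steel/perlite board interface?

T ≈ 524 K

Treating each layer as a thermal resistance in series:
R_inner film = 1/(h_i·A) = 1/(4.95×22.8) = 0.008861 K/W
R_stainless steel = L/(kA) = 0.001/(17.6×22.8) = 2.492×10^-6 K/W
R_perlite board = L/(kA) = 0.02/(0.0598×22.8) = 0.01467 K/W
R_outer film = 1/(h_o·A) = 1/(11.6×22.8) = 0.003781 K/W
R_total = 0.02731 K/W;  Q = ΔT/R_total = 342/0.02731 = 12520 W
T_interface = T_inner − Q·ΣR(inner→interface) = 635 − 12500×0.008863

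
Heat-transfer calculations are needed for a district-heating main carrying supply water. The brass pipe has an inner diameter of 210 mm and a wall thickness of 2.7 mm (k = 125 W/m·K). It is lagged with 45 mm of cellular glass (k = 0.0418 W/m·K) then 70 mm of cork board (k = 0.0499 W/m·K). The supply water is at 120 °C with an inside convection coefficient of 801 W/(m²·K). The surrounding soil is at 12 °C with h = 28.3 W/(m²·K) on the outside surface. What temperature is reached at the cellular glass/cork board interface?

Radial resistances (cylindrical: R_cond = ln(r_o/r_i)/(2πkL), R_conv = 1/(h·2πrL)):
R_inner film = 1/(h_i·2πr₁L) = 1/(801×2π×0.105×1) = 0.001892 K/W
R_brass pipe wall = ln(107.7/105)/(2π×125×1) = 3.233×10^-5 K/W
R_cellular glass = ln(152.7/107.7)/(2π×0.0418×1) = 1.329 K/W
R_cork board = ln(222.7/152.7)/(2π×0.0499×1) = 1.204 K/W
R_outer film = 1/(h_o·2πr_oL) = 1/(28.3×2π×0.2227×1) = 0.02525 K/W
R_total = 2.56 K/W
Q = ΔT/R_total = 108/2.56
Q = 42.2 W/m
T_interface = T_inner − Q·ΣR(inner→interface) = 120 − 42.2×1.331

T ≈ 63.8 °C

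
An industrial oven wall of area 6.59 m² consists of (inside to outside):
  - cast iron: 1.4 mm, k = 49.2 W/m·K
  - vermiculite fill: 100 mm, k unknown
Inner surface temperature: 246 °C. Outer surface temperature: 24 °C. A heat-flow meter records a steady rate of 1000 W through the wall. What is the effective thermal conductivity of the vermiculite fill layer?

Using the resistance-network approach (series):
R_cast iron = L/(kA) = 0.0014/(49.2×6.59) = 4.318×10^-6 K/W
Sum of known resistances R_other = 4.318×10^-6 K/W
Total R = ΔT/Q = 222/1000 = 0.222 K/W
R_vermiculite fill = R_total − R_other = 0.222 K/W
k = L/(R·A) = 0.1/(0.222×6.59)

k ≈ 0.0684 W/(m·K)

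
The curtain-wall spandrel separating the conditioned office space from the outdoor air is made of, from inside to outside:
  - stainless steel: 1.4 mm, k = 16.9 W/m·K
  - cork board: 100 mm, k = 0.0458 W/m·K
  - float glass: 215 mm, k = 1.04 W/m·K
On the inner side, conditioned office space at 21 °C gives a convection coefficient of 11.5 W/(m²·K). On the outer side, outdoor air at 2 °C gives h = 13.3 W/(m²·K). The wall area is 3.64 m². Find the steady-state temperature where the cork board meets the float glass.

Series thermal resistances:
R_inner film = 1/(h_i·A) = 1/(11.5×3.64) = 0.02389 K/W
R_stainless steel = L/(kA) = 0.0014/(16.9×3.64) = 2.276×10^-5 K/W
R_cork board = L/(kA) = 0.1/(0.0458×3.64) = 0.5998 K/W
R_float glass = L/(kA) = 0.215/(1.04×3.64) = 0.05679 K/W
R_outer film = 1/(h_o·A) = 1/(13.3×3.64) = 0.02066 K/W
R_total = 0.7012 K/W;  Q = ΔT/R_total = 19/0.7012 = 27.1 W
T_interface = T_inner − Q·ΣR(inner→interface) = 21 − 27.1×0.6237

T ≈ 4.1 °C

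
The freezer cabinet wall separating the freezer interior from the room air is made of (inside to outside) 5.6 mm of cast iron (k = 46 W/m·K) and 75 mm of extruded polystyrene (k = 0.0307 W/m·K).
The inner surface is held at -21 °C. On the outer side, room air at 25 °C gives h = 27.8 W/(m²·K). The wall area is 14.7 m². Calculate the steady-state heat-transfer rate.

Q ≈ 273 W

Series thermal resistances:
R_cast iron = L/(kA) = 0.0056/(46×14.7) = 8.282×10^-6 K/W
R_extruded polystyrene = L/(kA) = 0.075/(0.0307×14.7) = 0.1662 K/W
R_outer film = 1/(h_o·A) = 1/(27.8×14.7) = 0.002447 K/W
R_total = 0.1686 K/W
Q = ΔT / R_total = 46 / 0.1686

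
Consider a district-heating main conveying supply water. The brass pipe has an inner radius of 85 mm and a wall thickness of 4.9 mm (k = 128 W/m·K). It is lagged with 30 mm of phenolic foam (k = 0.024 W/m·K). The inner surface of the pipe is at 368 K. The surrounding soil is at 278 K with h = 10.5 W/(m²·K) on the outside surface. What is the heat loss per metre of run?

Per-layer cylindrical resistances, series-summed:
R_brass pipe wall = ln(89.9/85)/(2π×128×1) = 6.969×10^-5 K/W
R_phenolic foam = ln(119.9/89.9)/(2π×0.024×1) = 1.91 K/W
R_outer film = 1/(h_o·2πr_oL) = 1/(10.5×2π×0.1199×1) = 0.1264 K/W
R_total = 2.036 K/W
Q = ΔT/R_total = 90/2.036

q′ ≈ 44.2 W/m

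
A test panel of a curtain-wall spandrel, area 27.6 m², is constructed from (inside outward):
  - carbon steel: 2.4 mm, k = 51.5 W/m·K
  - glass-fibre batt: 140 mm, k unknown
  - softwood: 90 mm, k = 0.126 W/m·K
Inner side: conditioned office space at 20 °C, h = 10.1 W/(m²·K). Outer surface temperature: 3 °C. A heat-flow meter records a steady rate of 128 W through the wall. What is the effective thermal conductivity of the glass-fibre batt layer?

k ≈ 0.0491 W/(m·K)

Using the resistance-network approach (series):
R_inner film = 1/(h_i·A) = 1/(10.1×27.6) = 0.003587 K/W
R_carbon steel = L/(kA) = 0.0024/(51.5×27.6) = 1.688×10^-6 K/W
R_softwood = L/(kA) = 0.09/(0.126×27.6) = 0.02588 K/W
Sum of known resistances R_other = 0.02947 K/W
Total R = ΔT/Q = 17/128 = 0.1328 K/W
R_glass-fibre batt = R_total − R_other = 0.1033 K/W
k = L/(R·A) = 0.14/(0.1033×27.6)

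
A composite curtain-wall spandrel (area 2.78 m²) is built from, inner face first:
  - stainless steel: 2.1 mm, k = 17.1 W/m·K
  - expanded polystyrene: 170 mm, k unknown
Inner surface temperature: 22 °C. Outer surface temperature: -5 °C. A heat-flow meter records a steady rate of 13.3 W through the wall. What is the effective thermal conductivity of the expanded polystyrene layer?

Using the resistance-network approach (series):
R_stainless steel = L/(kA) = 0.0021/(17.1×2.78) = 4.418×10^-5 K/W
Sum of known resistances R_other = 4.418×10^-5 K/W
Total R = ΔT/Q = 27/13.3 = 2.03 K/W
R_expanded polystyrene = R_total − R_other = 2.03 K/W
k = L/(R·A) = 0.17/(2.03×2.78)

k ≈ 0.0301 W/(m·K)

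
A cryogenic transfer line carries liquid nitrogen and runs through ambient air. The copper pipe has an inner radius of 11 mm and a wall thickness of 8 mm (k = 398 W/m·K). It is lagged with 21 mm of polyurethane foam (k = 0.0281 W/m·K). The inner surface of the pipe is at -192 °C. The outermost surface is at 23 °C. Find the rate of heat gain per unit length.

q′ ≈ 51 W/m

Treating each annulus and film as a series resistance:
R_copper pipe wall = ln(19/11)/(2π×398×1) = 2.186×10^-4 K/W
R_polyurethane foam = ln(40/19)/(2π×0.0281×1) = 4.216 K/W
R_total = 4.217 K/W
Q = ΔT/R_total = 215/4.217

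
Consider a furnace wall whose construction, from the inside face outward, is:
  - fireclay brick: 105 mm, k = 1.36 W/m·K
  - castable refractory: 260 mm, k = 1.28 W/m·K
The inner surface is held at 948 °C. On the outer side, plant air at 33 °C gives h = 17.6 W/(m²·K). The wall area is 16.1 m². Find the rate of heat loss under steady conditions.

Q ≈ 43700 W

Series thermal resistances:
R_fireclay brick = L/(kA) = 0.105/(1.36×16.1) = 0.004795 K/W
R_castable refractory = L/(kA) = 0.26/(1.28×16.1) = 0.01262 K/W
R_outer film = 1/(h_o·A) = 1/(17.6×16.1) = 0.003529 K/W
R_total = 0.02094 K/W
Q = ΔT / R_total = 915 / 0.02094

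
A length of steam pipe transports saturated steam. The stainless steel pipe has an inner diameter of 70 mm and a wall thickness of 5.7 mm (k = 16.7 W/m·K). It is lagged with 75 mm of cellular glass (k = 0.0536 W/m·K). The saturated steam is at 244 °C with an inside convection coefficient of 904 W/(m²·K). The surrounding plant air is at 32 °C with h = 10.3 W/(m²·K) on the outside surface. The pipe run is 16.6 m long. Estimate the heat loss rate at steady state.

For a radial system each layer contributes R = ln(r_out/r_in)/(2πkL); films add R = 1/(hA).
R_inner film = 1/(h_i·2πr₁L) = 1/(904×2π×0.035×16.6) = 3.03×10^-4 K/W
R_stainless steel pipe wall = ln(40.7/35)/(2π×16.7×16.6) = 8.662×10^-5 K/W
R_cellular glass = ln(115.7/40.7)/(2π×0.0536×16.6) = 0.1869 K/W
R_outer film = 1/(h_o·2πr_oL) = 1/(10.3×2π×0.1157×16.6) = 0.008045 K/W
R_total = 0.1953 K/W
Q = ΔT/R_total = 212/0.1953

Q ≈ 1090 W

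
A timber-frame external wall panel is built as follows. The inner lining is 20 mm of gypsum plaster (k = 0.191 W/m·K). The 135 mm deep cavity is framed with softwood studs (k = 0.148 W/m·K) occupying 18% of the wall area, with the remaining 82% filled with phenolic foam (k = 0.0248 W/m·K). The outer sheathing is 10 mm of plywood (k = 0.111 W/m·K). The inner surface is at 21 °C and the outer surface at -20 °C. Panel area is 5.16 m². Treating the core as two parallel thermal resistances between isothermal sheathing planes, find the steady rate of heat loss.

Q ≈ 68.9 W

Sheathing layers in series; stud and cavity paths in parallel between them.
R_inner = 0.02/(0.191×5.16) = 0.02029 K/W
R_stud  = 0.135/(0.148×0.18×5.16) = 0.9821 K/W
R_cav   = 0.135/(0.0248×0.82×5.16) = 1.287 K/W
1/R_core = 1/R_stud + 1/R_cav → R_core = 0.5569 K/W
R_outer = 0.01/(0.111×5.16) = 0.01746 K/W
R_total = 0.5947 K/W
Q = ΔT/R_total = 41/0.5947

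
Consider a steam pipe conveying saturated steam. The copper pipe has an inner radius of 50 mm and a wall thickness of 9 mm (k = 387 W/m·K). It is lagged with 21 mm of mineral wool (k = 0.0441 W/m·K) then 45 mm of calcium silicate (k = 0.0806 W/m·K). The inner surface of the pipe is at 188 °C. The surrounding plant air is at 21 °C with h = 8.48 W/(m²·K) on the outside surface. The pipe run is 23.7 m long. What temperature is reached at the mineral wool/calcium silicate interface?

For a radial system each layer contributes R = ln(r_out/r_in)/(2πkL); films add R = 1/(hA).
R_copper pipe wall = ln(59/50)/(2π×387×23.7) = 2.872×10^-6 K/W
R_mineral wool = ln(80/59)/(2π×0.0441×23.7) = 0.04637 K/W
R_calcium silicate = ln(125/80)/(2π×0.0806×23.7) = 0.03718 K/W
R_outer film = 1/(h_o·2πr_oL) = 1/(8.48×2π×0.125×23.7) = 0.006335 K/W
R_total = 0.08989 K/W
Q = ΔT/R_total = 167/0.08989
Q = 1860 W
T_interface = T_inner − Q·ΣR(inner→interface) = 188 − 1860×0.04637

T ≈ 102 °C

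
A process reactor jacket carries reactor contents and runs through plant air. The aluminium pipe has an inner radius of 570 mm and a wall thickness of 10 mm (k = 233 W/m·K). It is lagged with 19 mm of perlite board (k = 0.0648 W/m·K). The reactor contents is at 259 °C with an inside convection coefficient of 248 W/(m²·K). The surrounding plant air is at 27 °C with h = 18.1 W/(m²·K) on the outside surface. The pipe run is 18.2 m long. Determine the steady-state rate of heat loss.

Q ≈ 44500 W

For a radial system each layer contributes R = ln(r_out/r_in)/(2πkL); films add R = 1/(hA).
R_inner film = 1/(h_i·2πr₁L) = 1/(248×2π×0.57×18.2) = 6.186×10^-5 K/W
R_aluminium pipe wall = ln(580/570)/(2π×233×18.2) = 6.527×10^-7 K/W
R_perlite board = ln(599/580)/(2π×0.0648×18.2) = 0.00435 K/W
R_outer film = 1/(h_o·2πr_oL) = 1/(18.1×2π×0.599×18.2) = 8.066×10^-4 K/W
R_total = 0.005219 K/W
Q = ΔT/R_total = 232/0.005219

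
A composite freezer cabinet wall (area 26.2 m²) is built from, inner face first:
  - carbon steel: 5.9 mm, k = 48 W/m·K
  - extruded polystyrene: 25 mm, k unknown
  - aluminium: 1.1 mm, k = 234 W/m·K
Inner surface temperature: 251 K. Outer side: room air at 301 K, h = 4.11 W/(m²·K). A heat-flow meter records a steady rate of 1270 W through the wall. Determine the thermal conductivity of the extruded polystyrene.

k ≈ 0.0317 W/(m·K)

Thermal resistances in series:
R_carbon steel = L/(kA) = 0.0059/(48×26.2) = 4.691×10^-6 K/W
R_aluminium = L/(kA) = 0.0011/(234×26.2) = 1.794×10^-7 K/W
R_outer film = 1/(h_o·A) = 1/(4.11×26.2) = 0.009287 K/W
Sum of known resistances R_other = 0.009291 K/W
Total R = ΔT/Q = 50/1270 = 0.03937 K/W
R_extruded polystyrene = R_total − R_other = 0.03008 K/W
k = L/(R·A) = 0.025/(0.03008×26.2)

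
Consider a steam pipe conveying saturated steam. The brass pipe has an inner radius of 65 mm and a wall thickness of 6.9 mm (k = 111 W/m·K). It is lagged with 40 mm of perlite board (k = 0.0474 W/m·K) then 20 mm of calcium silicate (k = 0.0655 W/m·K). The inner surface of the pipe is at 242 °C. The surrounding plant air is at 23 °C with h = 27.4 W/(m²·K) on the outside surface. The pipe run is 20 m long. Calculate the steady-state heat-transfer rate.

Cylindrical conduction, so R = ln(r₂/r₁)/(2πkL) per layer, in series:
R_brass pipe wall = ln(71.9/65)/(2π×111×20) = 7.233×10^-6 K/W
R_perlite board = ln(111.9/71.9)/(2π×0.0474×20) = 0.07426 K/W
R_calcium silicate = ln(131.9/111.9)/(2π×0.0655×20) = 0.01998 K/W
R_outer film = 1/(h_o·2πr_oL) = 1/(27.4×2π×0.1319×20) = 0.002202 K/W
R_total = 0.09645 K/W
Q = ΔT/R_total = 219/0.09645

Q ≈ 2270 W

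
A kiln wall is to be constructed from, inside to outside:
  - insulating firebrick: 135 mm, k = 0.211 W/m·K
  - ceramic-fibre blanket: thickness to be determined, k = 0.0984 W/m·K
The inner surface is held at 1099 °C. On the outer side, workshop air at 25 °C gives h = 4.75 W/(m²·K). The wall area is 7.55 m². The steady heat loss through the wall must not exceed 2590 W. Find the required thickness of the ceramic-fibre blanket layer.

Using the resistance-network approach (series):
R_insulating firebrick = L/(kA) = 0.135/(0.211×7.55) = 0.08474 K/W
R_outer film = 1/(h_o·A) = 1/(4.75×7.55) = 0.02788 K/W
Sum of the known resistances R_other = 0.1126 K/W
Required total resistance R_tot = ΔT/Q_allow = 1074/2590 = 0.4147 K/W
R_ceramic-fibre blanket = R_tot − R_other = 0.302 K/W
L = R·k·A = 0.302×0.0984×7.55

L ≈ 224 mm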